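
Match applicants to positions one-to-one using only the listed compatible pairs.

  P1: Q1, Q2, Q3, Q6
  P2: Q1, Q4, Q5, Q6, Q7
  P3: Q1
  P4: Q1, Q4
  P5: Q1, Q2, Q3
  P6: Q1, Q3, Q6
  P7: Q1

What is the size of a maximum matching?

6

Unit-capacity flow: source→left, listed edges, right→sink; max matching = max flow.
Augmenting path P1→Q1 (+1); matched 1.
Augmenting path P2→Q4 (+1); matched 2.
Augmenting path P5→Q2 (+1); matched 3.
Augmenting path P6→Q3 (+1); matched 4.
Augmenting path P3→Q1→P1→Q6 (+1); matched 5.
Augmenting path P4→Q4→P2→Q5 (+1); matched 6.
No augmenting path remains; maximum matching = 6.
König certificate: {P1, P2, P4, P5, P6, Q1} is a vertex cover of size 6 (every listed pair touches it), so no matching can be larger.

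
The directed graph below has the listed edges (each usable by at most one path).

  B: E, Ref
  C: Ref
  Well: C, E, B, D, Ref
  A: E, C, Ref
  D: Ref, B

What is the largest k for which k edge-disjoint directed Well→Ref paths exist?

4

Assign every edge capacity 1; by Menger, the answer equals the max flow.
Path Well→Ref (+1); total 1.
Path Well→B→Ref (+1); total 2.
Path Well→C→Ref (+1); total 3.
Path Well→D→Ref (+1); total 4.
No residual Well→Ref path; max flow = 4.
Certifying cut of size 4: {Well→B, Well→C, Well→D, Well→Ref}.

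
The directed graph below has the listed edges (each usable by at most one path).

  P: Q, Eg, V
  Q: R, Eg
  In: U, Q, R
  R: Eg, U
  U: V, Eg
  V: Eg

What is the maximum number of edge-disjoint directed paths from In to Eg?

3

Assign every edge capacity 1; by Menger, the answer equals the max flow.
Path In→Q→Eg (+1); total 1.
Path In→R→Eg (+1); total 2.
Path In→U→Eg (+1); total 3.
No residual In→Eg path; max flow = 3.
Certifying cut of size 3: {In→Q, In→R, In→U}.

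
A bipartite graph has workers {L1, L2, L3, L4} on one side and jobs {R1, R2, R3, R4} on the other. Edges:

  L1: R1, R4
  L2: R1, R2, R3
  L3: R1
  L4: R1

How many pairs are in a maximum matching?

3

Unit-capacity flow: source→left, listed edges, right→sink; max matching = max flow.
Augmenting path L1→R1 (+1); matched 1.
Augmenting path L2→R2 (+1); matched 2.
Augmenting path L3→R1→L1→R4 (+1); matched 3.
No augmenting path remains; maximum matching = 3.
König certificate: {L1, L2, R1} is a vertex cover of size 3 (every listed pair touches it), so no matching can be larger.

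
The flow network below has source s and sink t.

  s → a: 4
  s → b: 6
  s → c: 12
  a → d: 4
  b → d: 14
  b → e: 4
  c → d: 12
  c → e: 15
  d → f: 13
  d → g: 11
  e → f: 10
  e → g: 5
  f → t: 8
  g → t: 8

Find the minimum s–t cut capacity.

Augment s→a→d→f→t: bottleneck 4, flow now 4.
Augment s→b→d→f→t: bottleneck 4, flow now 8.
Augment s→b→d→g→t: bottleneck 2, flow now 10.
Augment s→c→d→g→t: bottleneck 6, flow now 16.
No augmenting path remains; maximum flow = 16.
By max-flow min-cut, the minimum cut capacity equals the max flow.
In the residual graph, reachable from s: {s, a, b, c, d, e, f, g}.
Min-cut edges: f→t (8), g→t (8); capacity 8 + 8 = 16.

16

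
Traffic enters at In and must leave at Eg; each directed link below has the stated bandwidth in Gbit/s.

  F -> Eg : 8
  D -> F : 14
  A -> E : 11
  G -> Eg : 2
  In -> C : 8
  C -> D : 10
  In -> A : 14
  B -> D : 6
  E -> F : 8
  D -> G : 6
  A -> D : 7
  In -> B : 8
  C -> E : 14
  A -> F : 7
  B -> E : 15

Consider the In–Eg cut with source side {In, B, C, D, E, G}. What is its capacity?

38

Edges leaving {In, B, C, D, E, G}: In→A (14), D→F (14), E→F (8), G→Eg (2).
Cut capacity = 14 + 14 + 8 + 2 = 38.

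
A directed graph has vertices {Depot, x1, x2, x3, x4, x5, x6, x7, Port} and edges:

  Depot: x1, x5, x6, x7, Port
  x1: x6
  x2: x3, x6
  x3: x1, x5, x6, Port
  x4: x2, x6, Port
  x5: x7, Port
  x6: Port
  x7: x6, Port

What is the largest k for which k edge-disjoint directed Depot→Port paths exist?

4

Assign every edge capacity 1; by Menger, the answer equals the max flow.
Path Depot→Port (+1); total 1.
Path Depot→x5→Port (+1); total 2.
Path Depot→x6→Port (+1); total 3.
Path Depot→x7→Port (+1); total 4.
No residual Depot→Port path; max flow = 4.
Certifying cut of size 4: {Depot→Port, Depot→x5, Depot→x7, x6→Port}.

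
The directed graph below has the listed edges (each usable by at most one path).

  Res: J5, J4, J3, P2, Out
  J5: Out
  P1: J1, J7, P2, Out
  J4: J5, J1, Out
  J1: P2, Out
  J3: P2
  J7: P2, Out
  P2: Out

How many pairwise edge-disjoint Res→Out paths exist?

Assign every edge capacity 1; by Menger, the answer equals the max flow.
Path Res→Out (+1); total 1.
Path Res→J5→Out (+1); total 2.
Path Res→J4→Out (+1); total 3.
Path Res→P2→Out (+1); total 4.
No residual Res→Out path; max flow = 4.
Certifying cut of size 4: {P2→Out, Res→J4, Res→J5, Res→Out}.

4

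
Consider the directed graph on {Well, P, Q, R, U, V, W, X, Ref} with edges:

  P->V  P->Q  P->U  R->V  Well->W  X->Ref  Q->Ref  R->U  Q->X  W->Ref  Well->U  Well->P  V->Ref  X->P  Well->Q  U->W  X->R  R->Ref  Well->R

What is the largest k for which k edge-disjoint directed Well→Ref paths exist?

Assign every edge capacity 1; by Menger, the answer equals the max flow.
Path Well→Q→Ref (+1); total 1.
Path Well→R→Ref (+1); total 2.
Path Well→W→Ref (+1); total 3.
Path Well→P→V→Ref (+1); total 4.
No residual Well→Ref path; max flow = 4.
Certifying cut of size 4: {W→Ref, Well→P, Well→Q, Well→R}.

4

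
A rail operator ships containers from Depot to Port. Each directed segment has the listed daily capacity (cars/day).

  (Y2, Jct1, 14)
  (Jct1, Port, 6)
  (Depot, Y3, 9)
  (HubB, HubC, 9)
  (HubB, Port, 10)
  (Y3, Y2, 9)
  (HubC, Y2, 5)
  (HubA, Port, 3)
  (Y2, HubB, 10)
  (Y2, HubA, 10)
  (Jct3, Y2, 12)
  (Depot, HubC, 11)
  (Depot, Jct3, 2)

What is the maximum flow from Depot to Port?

Augment Depot→Jct3→Y2→HubA→Port: bottleneck 2, flow now 2.
Augment Depot→HubC→Y2→HubA→Port: bottleneck 1, flow now 3.
Augment Depot→HubC→Y2→HubB→Port: bottleneck 4, flow now 7.
Augment Depot→Y3→Y2→HubB→Port: bottleneck 6, flow now 13.
Augment Depot→Y3→Y2→Jct1→Port: bottleneck 3, flow now 16.
No augmenting path remains; maximum flow = 16.
In the residual graph, reachable from Depot: {Depot, HubC}.
Min-cut edges: Depot→Jct3 (2), Depot→Y3 (9), HubC→Y2 (5); capacity 2 + 9 + 5 = 16.
This cut is saturated, so no flow can exceed 16.

16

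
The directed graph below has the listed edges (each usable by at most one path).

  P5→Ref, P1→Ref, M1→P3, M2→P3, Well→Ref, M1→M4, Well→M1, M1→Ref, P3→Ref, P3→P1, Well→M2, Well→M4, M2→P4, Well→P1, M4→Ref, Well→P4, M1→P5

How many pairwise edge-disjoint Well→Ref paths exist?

Assign every edge capacity 1; by Menger, the answer equals the max flow.
Path Well→Ref (+1); total 1.
Path Well→M1→Ref (+1); total 2.
Path Well→M4→Ref (+1); total 3.
Path Well→P1→Ref (+1); total 4.
Path Well→M2→P3→Ref (+1); total 5.
No residual Well→Ref path; max flow = 5.
Certifying cut of size 5: {Well→M1, Well→M2, Well→M4, Well→P1, Well→Ref}.

5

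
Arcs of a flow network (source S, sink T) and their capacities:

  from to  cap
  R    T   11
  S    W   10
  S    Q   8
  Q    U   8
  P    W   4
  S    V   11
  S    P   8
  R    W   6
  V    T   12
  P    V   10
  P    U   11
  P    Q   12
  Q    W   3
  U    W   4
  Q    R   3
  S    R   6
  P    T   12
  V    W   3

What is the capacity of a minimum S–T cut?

Augment S→P→T: bottleneck 8, flow now 8.
Augment S→R→T: bottleneck 6, flow now 14.
Augment S→V→T: bottleneck 11, flow now 25.
Augment S→Q→R→T: bottleneck 3, flow now 28.
No augmenting path remains; maximum flow = 28.
By max-flow min-cut, the minimum cut capacity equals the max flow.
In the residual graph, reachable from S: {S, Q, U, W}.
Min-cut edges: S→P (8), S→R (6), S→V (11), Q→R (3); capacity 8 + 6 + 11 + 3 = 28.

28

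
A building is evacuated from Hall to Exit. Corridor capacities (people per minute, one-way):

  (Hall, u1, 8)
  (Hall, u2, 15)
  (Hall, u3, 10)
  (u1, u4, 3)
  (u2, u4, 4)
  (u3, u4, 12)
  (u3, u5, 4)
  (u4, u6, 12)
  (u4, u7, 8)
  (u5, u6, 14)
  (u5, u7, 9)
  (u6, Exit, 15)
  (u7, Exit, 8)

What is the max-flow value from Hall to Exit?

17

Augment Hall→u1→u4→u6→Exit: bottleneck 3, flow now 3.
Augment Hall→u2→u4→u6→Exit: bottleneck 4, flow now 7.
Augment Hall→u3→u4→u6→Exit: bottleneck 5, flow now 12.
Augment Hall→u3→u4→u7→Exit: bottleneck 5, flow now 17.
No augmenting path remains; maximum flow = 17.
In the residual graph, reachable from Hall: {Hall, u1, u2}.
Min-cut edges: Hall→u3 (10), u1→u4 (3), u2→u4 (4); capacity 10 + 3 + 4 = 17.
This cut is saturated, so no flow can exceed 17.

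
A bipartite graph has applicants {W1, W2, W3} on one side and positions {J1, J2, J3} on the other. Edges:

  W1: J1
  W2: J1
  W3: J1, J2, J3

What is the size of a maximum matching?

Unit-capacity flow: source→left, listed edges, right→sink; max matching = max flow.
Augmenting path W1→J1 (+1); matched 1.
Augmenting path W3→J2 (+1); matched 2.
No augmenting path remains; maximum matching = 2.
König certificate: {W3, J1} is a vertex cover of size 2 (every listed pair touches it), so no matching can be larger.

2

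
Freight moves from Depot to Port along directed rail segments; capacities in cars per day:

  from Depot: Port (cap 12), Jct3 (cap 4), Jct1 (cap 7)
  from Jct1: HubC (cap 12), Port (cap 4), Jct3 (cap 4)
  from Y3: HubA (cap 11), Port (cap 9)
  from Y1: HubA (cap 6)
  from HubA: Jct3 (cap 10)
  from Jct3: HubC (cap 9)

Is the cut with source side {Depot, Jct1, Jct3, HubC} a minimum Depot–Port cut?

Yes — it is a minimum cut (capacity 16).

Given cut capacity: 12 + 4 = 16.
Augment Depot→Port: bottleneck 12, flow now 12.
Augment Depot→Jct1→Port: bottleneck 4, flow now 16.
No augmenting path remains; maximum flow = 16.
Cut capacity 16 equals the max flow, so it is a minimum cut.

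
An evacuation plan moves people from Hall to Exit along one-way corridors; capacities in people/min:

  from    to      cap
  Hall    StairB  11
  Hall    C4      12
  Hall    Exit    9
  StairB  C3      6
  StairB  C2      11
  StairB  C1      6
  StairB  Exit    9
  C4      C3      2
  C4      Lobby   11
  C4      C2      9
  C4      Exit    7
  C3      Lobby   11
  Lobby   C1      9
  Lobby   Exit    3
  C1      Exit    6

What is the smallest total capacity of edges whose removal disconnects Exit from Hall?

Augment Hall→Exit: bottleneck 9, flow now 9.
Augment Hall→StairB→Exit: bottleneck 9, flow now 18.
Augment Hall→C4→Exit: bottleneck 7, flow now 25.
Augment Hall→StairB→C1→Exit: bottleneck 2, flow now 27.
Augment Hall→C4→Lobby→Exit: bottleneck 3, flow now 30.
Augment Hall→C4→Lobby→C1→Exit: bottleneck 2, flow now 32.
No augmenting path remains; maximum flow = 32.
By max-flow min-cut, the minimum cut capacity equals the max flow.
In the residual graph, reachable from Hall: {Hall}.
Min-cut edges: Hall→StairB (11), Hall→C4 (12), Hall→Exit (9); capacity 11 + 12 + 9 = 32.

32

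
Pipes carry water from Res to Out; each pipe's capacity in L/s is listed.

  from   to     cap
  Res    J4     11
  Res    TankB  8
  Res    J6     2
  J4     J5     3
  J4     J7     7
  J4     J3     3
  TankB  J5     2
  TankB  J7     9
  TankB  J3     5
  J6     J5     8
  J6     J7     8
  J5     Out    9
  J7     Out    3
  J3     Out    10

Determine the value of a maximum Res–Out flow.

18

Augment Res→J4→J5→Out: bottleneck 3, flow now 3.
Augment Res→J4→J7→Out: bottleneck 3, flow now 6.
Augment Res→J4→J3→Out: bottleneck 3, flow now 9.
Augment Res→TankB→J5→Out: bottleneck 2, flow now 11.
Augment Res→TankB→J3→Out: bottleneck 5, flow now 16.
Augment Res→J6→J5→Out: bottleneck 2, flow now 18.
No augmenting path remains; maximum flow = 18.
In the residual graph, reachable from Res: {Res, J4, TankB, J7}.
Min-cut edges: Res→J6 (2), J4→J5 (3), J4→J3 (3), TankB→J5 (2), TankB→J3 (5), J7→Out (3); capacity 2 + 3 + 3 + 2 + 5 + 3 = 18.
This cut is saturated, so no flow can exceed 18.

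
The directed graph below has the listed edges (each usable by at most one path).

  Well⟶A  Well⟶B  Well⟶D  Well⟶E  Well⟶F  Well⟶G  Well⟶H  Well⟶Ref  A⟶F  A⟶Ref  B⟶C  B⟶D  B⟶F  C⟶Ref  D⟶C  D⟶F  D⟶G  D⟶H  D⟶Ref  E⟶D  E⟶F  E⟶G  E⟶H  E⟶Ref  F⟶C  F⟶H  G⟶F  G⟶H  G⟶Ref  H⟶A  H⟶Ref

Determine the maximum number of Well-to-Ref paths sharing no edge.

7

Assign every edge capacity 1; by Menger, the answer equals the max flow.
Path Well→Ref (+1); total 1.
Path Well→A→Ref (+1); total 2.
Path Well→D→Ref (+1); total 3.
Path Well→E→Ref (+1); total 4.
Path Well→G→Ref (+1); total 5.
Path Well→H→Ref (+1); total 6.
Path Well→B→C→Ref (+1); total 7.
No residual Well→Ref path; max flow = 7.
Certifying cut of size 7: {A→Ref, C→Ref, D→Ref, G→Ref, H→Ref, Well→E, Well→Ref}.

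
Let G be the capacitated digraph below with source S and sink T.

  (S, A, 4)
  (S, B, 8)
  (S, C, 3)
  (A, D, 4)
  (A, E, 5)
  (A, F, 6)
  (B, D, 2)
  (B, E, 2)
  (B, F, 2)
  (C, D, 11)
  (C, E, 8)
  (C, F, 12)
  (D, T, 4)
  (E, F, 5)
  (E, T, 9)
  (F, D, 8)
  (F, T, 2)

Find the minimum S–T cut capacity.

13

Augment S→A→D→T: bottleneck 4, flow now 4.
Augment S→B→E→T: bottleneck 2, flow now 6.
Augment S→B→F→T: bottleneck 2, flow now 8.
Augment S→C→E→T: bottleneck 3, flow now 11.
Augment S→B→D→A→E→T: bottleneck 2, flow now 13. (uses reverse residual edge)
No augmenting path remains; maximum flow = 13.
By max-flow min-cut, the minimum cut capacity equals the max flow.
In the residual graph, reachable from S: {S, B}.
Min-cut edges: S→A (4), S→C (3), B→D (2), B→E (2), B→F (2); capacity 4 + 3 + 2 + 2 + 2 = 13.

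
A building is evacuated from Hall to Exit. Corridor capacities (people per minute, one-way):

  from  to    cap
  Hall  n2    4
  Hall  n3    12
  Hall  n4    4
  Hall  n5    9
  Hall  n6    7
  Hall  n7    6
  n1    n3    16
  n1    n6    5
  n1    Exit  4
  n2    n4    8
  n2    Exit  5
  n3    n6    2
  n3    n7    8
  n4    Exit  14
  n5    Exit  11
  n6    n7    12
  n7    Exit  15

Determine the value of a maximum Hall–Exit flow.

Augment Hall→n2→Exit: bottleneck 4, flow now 4.
Augment Hall→n4→Exit: bottleneck 4, flow now 8.
Augment Hall→n5→Exit: bottleneck 9, flow now 17.
Augment Hall→n7→Exit: bottleneck 6, flow now 23.
Augment Hall→n3→n7→Exit: bottleneck 8, flow now 31.
Augment Hall→n6→n7→Exit: bottleneck 1, flow now 32.
No augmenting path remains; maximum flow = 32.
In the residual graph, reachable from Hall: {Hall, n3, n6, n7}.
Min-cut edges: Hall→n2 (4), Hall→n4 (4), Hall→n5 (9), n7→Exit (15); capacity 4 + 4 + 9 + 15 = 32.
This cut is saturated, so no flow can exceed 32.

32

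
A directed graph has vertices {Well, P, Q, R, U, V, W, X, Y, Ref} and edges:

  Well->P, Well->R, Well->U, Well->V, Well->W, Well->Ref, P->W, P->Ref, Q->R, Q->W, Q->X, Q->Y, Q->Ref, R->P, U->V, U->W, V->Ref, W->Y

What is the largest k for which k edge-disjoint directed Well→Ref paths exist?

3

Assign every edge capacity 1; by Menger, the answer equals the max flow.
Path Well→Ref (+1); total 1.
Path Well→P→Ref (+1); total 2.
Path Well→V→Ref (+1); total 3.
No residual Well→Ref path; max flow = 3.
Certifying cut of size 3: {P→Ref, V→Ref, Well→Ref}.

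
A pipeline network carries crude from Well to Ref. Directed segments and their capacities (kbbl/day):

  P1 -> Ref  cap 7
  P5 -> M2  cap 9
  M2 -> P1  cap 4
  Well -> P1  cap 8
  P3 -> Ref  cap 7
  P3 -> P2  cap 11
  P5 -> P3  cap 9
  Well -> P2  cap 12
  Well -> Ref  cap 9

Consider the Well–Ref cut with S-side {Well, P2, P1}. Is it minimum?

Yes — it is a minimum cut (capacity 16).

Given cut capacity: 9 + 7 = 16.
Augment Well→Ref: bottleneck 9, flow now 9.
Augment Well→P1→Ref: bottleneck 7, flow now 16.
No augmenting path remains; maximum flow = 16.
Cut capacity 16 equals the max flow, so it is a minimum cut.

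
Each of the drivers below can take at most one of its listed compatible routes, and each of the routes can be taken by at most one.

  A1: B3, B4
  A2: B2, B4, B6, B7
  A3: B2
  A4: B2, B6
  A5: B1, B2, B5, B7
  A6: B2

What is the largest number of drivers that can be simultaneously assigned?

5

Unit-capacity flow: source→left, listed edges, right→sink; max matching = max flow.
Augmenting path A1→B3 (+1); matched 1.
Augmenting path A2→B2 (+1); matched 2.
Augmenting path A4→B6 (+1); matched 3.
Augmenting path A5→B1 (+1); matched 4.
Augmenting path A3→B2→A2→B4 (+1); matched 5.
No augmenting path remains; maximum matching = 5.
König certificate: {A1, A2, A4, A5, B2} is a vertex cover of size 5 (every listed pair touches it), so no matching can be larger.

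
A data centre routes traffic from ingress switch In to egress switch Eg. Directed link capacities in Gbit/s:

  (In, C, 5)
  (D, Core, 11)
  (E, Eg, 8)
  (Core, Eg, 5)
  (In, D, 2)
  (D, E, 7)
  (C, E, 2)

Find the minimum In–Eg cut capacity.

Augment In→C→E→Eg: bottleneck 2, flow now 2.
Augment In→D→Core→Eg: bottleneck 2, flow now 4.
No augmenting path remains; maximum flow = 4.
By max-flow min-cut, the minimum cut capacity equals the max flow.
In the residual graph, reachable from In: {In, C}.
Min-cut edges: In→D (2), C→E (2); capacity 2 + 2 = 4.

4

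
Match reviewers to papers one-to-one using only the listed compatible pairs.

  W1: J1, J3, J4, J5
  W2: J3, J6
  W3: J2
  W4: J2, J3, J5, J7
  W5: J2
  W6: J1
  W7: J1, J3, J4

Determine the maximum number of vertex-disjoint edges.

6

Unit-capacity flow: source→left, listed edges, right→sink; max matching = max flow.
Augmenting path W1→J1 (+1); matched 1.
Augmenting path W2→J3 (+1); matched 2.
Augmenting path W3→J2 (+1); matched 3.
Augmenting path W4→J5 (+1); matched 4.
Augmenting path W7→J4 (+1); matched 5.
Augmenting path W6→J1→W1→J3→W2→J6 (+1); matched 6.
No augmenting path remains; maximum matching = 6.
König certificate: {W1, W2, W4, W6, W7, J2} is a vertex cover of size 6 (every listed pair touches it), so no matching can be larger.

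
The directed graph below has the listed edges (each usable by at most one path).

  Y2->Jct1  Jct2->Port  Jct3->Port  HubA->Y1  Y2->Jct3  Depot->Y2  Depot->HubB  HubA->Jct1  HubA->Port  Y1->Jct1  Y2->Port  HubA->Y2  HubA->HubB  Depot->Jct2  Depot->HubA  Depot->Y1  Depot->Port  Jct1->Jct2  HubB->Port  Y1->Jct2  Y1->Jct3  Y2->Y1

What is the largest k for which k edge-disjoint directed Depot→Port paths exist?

6

Assign every edge capacity 1; by Menger, the answer equals the max flow.
Path Depot→Port (+1); total 1.
Path Depot→Y2→Port (+1); total 2.
Path Depot→HubA→Port (+1); total 3.
Path Depot→HubB→Port (+1); total 4.
Path Depot→Jct2→Port (+1); total 5.
Path Depot→Y1→Jct3→Port (+1); total 6.
No residual Depot→Port path; max flow = 6.
Certifying cut of size 6: {Depot→HubA, Depot→HubB, Depot→Jct2, Depot→Port, Depot→Y1, Depot→Y2}.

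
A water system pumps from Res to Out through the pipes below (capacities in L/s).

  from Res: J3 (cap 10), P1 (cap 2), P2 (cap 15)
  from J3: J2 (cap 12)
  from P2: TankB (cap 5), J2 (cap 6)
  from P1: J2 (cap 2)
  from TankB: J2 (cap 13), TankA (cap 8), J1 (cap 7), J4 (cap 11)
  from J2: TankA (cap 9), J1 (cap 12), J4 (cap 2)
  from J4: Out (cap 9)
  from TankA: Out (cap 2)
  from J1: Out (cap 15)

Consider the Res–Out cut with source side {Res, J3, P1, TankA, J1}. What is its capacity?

Edges leaving {Res, J3, P1, TankA, J1}: Res→P2 (15), J3→J2 (12), P1→J2 (2), TankA→Out (2), J1→Out (15).
Cut capacity = 15 + 12 + 2 + 2 + 15 = 46.

46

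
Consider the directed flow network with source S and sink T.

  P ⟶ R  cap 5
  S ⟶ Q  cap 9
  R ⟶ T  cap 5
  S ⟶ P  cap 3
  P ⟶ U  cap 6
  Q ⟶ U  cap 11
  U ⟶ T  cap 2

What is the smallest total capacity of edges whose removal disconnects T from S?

5

Augment S→P→R→T: bottleneck 3, flow now 3.
Augment S→Q→U→T: bottleneck 2, flow now 5.
No augmenting path remains; maximum flow = 5.
By max-flow min-cut, the minimum cut capacity equals the max flow.
In the residual graph, reachable from S: {S, Q, U}.
Min-cut edges: S→P (3), U→T (2); capacity 3 + 2 = 5.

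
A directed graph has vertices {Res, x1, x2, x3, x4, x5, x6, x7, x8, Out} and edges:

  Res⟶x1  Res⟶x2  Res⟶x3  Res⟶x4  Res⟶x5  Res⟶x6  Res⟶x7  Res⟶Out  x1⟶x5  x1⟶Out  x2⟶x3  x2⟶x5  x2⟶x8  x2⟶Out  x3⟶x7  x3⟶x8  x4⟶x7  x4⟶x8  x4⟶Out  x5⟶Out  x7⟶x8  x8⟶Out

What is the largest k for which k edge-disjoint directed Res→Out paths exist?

6

Assign every edge capacity 1; by Menger, the answer equals the max flow.
Path Res→Out (+1); total 1.
Path Res→x1→Out (+1); total 2.
Path Res→x2→Out (+1); total 3.
Path Res→x4→Out (+1); total 4.
Path Res→x5→Out (+1); total 5.
Path Res→x3→x8→Out (+1); total 6.
No residual Res→Out path; max flow = 6.
Certifying cut of size 6: {Res→Out, Res→x1, Res→x2, Res→x4, Res→x5, x8→Out}.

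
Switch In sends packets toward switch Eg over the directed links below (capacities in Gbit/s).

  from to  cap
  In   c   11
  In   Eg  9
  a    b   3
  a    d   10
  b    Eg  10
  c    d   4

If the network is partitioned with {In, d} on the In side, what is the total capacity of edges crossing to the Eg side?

Edges leaving {In, d}: In→c (11), In→Eg (9).
Cut capacity = 11 + 9 = 20.

20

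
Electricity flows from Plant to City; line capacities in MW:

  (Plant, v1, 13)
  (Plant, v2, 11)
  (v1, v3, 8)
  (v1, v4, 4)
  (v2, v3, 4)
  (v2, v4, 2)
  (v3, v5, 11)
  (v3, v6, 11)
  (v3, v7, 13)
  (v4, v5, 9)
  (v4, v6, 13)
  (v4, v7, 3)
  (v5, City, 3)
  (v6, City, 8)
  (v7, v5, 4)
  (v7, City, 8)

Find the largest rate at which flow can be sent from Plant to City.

Augment Plant→v1→v3→v5→City: bottleneck 3, flow now 3.
Augment Plant→v1→v3→v6→City: bottleneck 5, flow now 8.
Augment Plant→v1→v4→v6→City: bottleneck 3, flow now 11.
Augment Plant→v1→v4→v7→City: bottleneck 1, flow now 12.
Augment Plant→v2→v3→v7→City: bottleneck 4, flow now 16.
Augment Plant→v2→v4→v7→City: bottleneck 2, flow now 18.
No augmenting path remains; maximum flow = 18.
In the residual graph, reachable from Plant: {Plant, v1, v2}.
Min-cut edges: v1→v3 (8), v1→v4 (4), v2→v3 (4), v2→v4 (2); capacity 8 + 4 + 4 + 2 = 18.
This cut is saturated, so no flow can exceed 18.

18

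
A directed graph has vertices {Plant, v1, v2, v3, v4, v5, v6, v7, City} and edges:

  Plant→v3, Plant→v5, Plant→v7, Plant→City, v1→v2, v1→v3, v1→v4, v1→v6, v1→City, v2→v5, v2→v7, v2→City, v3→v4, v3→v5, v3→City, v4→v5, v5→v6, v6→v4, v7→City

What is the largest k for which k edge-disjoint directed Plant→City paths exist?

Assign every edge capacity 1; by Menger, the answer equals the max flow.
Path Plant→City (+1); total 1.
Path Plant→v3→City (+1); total 2.
Path Plant→v7→City (+1); total 3.
No residual Plant→City path; max flow = 3.
Certifying cut of size 3: {Plant→City, Plant→v3, Plant→v7}.

3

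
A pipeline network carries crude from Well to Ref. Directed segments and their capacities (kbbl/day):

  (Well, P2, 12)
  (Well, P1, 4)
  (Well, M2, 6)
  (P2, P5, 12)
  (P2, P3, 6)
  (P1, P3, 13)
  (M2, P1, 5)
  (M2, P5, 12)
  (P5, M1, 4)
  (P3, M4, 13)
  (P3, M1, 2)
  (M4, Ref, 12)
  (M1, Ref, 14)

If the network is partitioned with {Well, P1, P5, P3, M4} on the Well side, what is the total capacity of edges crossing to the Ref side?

36

Edges leaving {Well, P1, P5, P3, M4}: Well→P2 (12), Well→M2 (6), P5→M1 (4), P3→M1 (2), M4→Ref (12).
Cut capacity = 12 + 6 + 4 + 2 + 12 = 36.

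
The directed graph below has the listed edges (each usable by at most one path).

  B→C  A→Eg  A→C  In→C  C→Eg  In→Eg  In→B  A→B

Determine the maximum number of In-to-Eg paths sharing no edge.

2

Assign every edge capacity 1; by Menger, the answer equals the max flow.
Path In→Eg (+1); total 1.
Path In→C→Eg (+1); total 2.
No residual In→Eg path; max flow = 2.
Certifying cut of size 2: {C→Eg, In→Eg}.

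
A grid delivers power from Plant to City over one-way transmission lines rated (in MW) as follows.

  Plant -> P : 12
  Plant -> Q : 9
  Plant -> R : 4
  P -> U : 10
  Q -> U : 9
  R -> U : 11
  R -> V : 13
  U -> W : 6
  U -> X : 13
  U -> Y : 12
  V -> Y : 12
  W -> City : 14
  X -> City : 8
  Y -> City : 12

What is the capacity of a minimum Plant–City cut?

23

Augment Plant→P→U→W→City: bottleneck 6, flow now 6.
Augment Plant→P→U→X→City: bottleneck 4, flow now 10.
Augment Plant→Q→U→X→City: bottleneck 4, flow now 14.
Augment Plant→Q→U→Y→City: bottleneck 5, flow now 19.
Augment Plant→R→U→Y→City: bottleneck 4, flow now 23.
No augmenting path remains; maximum flow = 23.
By max-flow min-cut, the minimum cut capacity equals the max flow.
In the residual graph, reachable from Plant: {Plant, P}.
Min-cut edges: Plant→Q (9), Plant→R (4), P→U (10); capacity 9 + 4 + 10 = 23.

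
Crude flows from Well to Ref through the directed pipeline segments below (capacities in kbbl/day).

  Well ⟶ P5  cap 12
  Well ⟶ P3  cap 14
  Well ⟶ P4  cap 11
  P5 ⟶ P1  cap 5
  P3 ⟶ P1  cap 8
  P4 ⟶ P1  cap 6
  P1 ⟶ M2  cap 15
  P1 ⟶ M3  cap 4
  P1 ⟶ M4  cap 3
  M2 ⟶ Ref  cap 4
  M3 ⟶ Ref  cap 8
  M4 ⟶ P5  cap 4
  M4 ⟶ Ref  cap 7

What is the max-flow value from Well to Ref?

Augment Well→P5→P1→M2→Ref: bottleneck 4, flow now 4.
Augment Well→P5→P1→M3→Ref: bottleneck 1, flow now 5.
Augment Well→P3→P1→M3→Ref: bottleneck 3, flow now 8.
Augment Well→P3→P1→M4→Ref: bottleneck 3, flow now 11.
No augmenting path remains; maximum flow = 11.
In the residual graph, reachable from Well: {Well, P5, P3, P4, P1, M2}.
Min-cut edges: P1→M3 (4), P1→M4 (3), M2→Ref (4); capacity 4 + 3 + 4 = 11.
This cut is saturated, so no flow can exceed 11.

11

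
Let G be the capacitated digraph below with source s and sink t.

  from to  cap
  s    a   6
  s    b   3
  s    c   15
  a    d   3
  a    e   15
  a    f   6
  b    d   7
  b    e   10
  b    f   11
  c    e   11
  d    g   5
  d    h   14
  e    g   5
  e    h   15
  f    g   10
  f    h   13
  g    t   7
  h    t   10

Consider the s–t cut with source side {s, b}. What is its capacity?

Edges leaving {s, b}: s→a (6), s→c (15), b→d (7), b→e (10), b→f (11).
Cut capacity = 6 + 15 + 7 + 10 + 11 = 49.

49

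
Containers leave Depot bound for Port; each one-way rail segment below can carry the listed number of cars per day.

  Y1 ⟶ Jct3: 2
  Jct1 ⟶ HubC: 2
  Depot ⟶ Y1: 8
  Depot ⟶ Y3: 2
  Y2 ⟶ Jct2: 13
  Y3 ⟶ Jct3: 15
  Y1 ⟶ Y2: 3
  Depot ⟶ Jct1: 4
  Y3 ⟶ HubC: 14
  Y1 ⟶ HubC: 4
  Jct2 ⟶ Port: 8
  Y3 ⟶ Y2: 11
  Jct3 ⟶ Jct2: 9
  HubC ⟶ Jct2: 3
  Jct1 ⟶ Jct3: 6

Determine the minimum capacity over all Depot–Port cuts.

Augment Depot→Jct1→HubC→Jct2→Port: bottleneck 2, flow now 2.
Augment Depot→Jct1→Jct3→Jct2→Port: bottleneck 2, flow now 4.
Augment Depot→Y1→Y2→Jct2→Port: bottleneck 3, flow now 7.
Augment Depot→Y1→HubC→Jct2→Port: bottleneck 1, flow now 8.
No augmenting path remains; maximum flow = 8.
By max-flow min-cut, the minimum cut capacity equals the max flow.
In the residual graph, reachable from Depot: {Depot, Jct1, Y1, Y3, Y2, HubC, Jct3, Jct2}.
Min-cut edges: Jct2→Port (8); capacity 8 = 8.

8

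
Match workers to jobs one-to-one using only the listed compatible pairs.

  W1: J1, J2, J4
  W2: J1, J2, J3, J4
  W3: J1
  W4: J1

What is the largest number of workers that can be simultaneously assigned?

3

Unit-capacity flow: source→left, listed edges, right→sink; max matching = max flow.
Augmenting path W1→J1 (+1); matched 1.
Augmenting path W2→J2 (+1); matched 2.
Augmenting path W3→J1→W1→J4 (+1); matched 3.
No augmenting path remains; maximum matching = 3.
König certificate: {W1, W2, J1} is a vertex cover of size 3 (every listed pair touches it), so no matching can be larger.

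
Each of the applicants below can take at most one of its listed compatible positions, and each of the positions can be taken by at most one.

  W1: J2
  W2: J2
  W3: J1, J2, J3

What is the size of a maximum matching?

2

Unit-capacity flow: source→left, listed edges, right→sink; max matching = max flow.
Augmenting path W1→J2 (+1); matched 1.
Augmenting path W3→J1 (+1); matched 2.
No augmenting path remains; maximum matching = 2.
König certificate: {W3, J2} is a vertex cover of size 2 (every listed pair touches it), so no matching can be larger.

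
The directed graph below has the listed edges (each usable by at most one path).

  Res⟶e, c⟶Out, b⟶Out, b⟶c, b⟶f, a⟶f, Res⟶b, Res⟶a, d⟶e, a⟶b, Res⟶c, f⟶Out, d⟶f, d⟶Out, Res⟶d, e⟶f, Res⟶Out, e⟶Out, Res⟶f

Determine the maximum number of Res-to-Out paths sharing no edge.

Assign every edge capacity 1; by Menger, the answer equals the max flow.
Path Res→Out (+1); total 1.
Path Res→b→Out (+1); total 2.
Path Res→c→Out (+1); total 3.
Path Res→d→Out (+1); total 4.
Path Res→e→Out (+1); total 5.
Path Res→f→Out (+1); total 6.
No residual Res→Out path; max flow = 6.
Certifying cut of size 6: {Res→Out, Res→d, Res→e, b→Out, c→Out, f→Out}.

6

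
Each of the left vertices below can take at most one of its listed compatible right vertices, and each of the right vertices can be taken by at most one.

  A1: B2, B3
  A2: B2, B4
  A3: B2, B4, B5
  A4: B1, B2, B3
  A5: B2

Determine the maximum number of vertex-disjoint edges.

5

Unit-capacity flow: source→left, listed edges, right→sink; max matching = max flow.
Augmenting path A1→B2 (+1); matched 1.
Augmenting path A2→B4 (+1); matched 2.
Augmenting path A3→B5 (+1); matched 3.
Augmenting path A4→B1 (+1); matched 4.
Augmenting path A5→B2→A1→B3 (+1); matched 5.
No augmenting path remains; maximum matching = 5.
König certificate: {A1, A2, A3, A4, A5} is a vertex cover of size 5 (every listed pair touches it), so no matching can be larger.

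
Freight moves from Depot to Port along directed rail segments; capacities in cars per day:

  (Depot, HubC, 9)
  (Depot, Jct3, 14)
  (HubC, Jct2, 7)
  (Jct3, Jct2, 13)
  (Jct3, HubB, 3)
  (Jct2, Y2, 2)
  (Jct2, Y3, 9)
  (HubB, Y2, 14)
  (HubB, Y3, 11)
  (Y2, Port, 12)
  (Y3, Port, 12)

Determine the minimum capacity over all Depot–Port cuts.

Augment Depot→HubC→Jct2→Y2→Port: bottleneck 2, flow now 2.
Augment Depot→HubC→Jct2→Y3→Port: bottleneck 5, flow now 7.
Augment Depot→Jct3→Jct2→Y3→Port: bottleneck 4, flow now 11.
Augment Depot→Jct3→HubB→Y2→Port: bottleneck 3, flow now 14.
No augmenting path remains; maximum flow = 14.
By max-flow min-cut, the minimum cut capacity equals the max flow.
In the residual graph, reachable from Depot: {Depot, HubC, Jct3, Jct2}.
Min-cut edges: Jct3→HubB (3), Jct2→Y2 (2), Jct2→Y3 (9); capacity 3 + 2 + 9 = 14.

14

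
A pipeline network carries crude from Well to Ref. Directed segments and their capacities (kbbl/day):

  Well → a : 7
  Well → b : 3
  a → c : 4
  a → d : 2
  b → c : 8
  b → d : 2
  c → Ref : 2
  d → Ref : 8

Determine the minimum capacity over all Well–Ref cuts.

6

Augment Well→a→c→Ref: bottleneck 2, flow now 2.
Augment Well→a→d→Ref: bottleneck 2, flow now 4.
Augment Well→b→d→Ref: bottleneck 2, flow now 6.
No augmenting path remains; maximum flow = 6.
By max-flow min-cut, the minimum cut capacity equals the max flow.
In the residual graph, reachable from Well: {Well, a, b, c}.
Min-cut edges: a→d (2), b→d (2), c→Ref (2); capacity 2 + 2 + 2 = 6.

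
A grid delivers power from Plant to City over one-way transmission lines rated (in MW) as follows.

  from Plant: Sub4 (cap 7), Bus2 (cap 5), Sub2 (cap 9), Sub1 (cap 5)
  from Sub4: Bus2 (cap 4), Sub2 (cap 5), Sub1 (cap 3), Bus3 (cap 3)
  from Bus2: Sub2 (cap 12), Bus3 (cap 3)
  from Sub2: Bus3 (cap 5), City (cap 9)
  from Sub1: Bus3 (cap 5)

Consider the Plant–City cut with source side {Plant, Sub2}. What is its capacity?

Edges leaving {Plant, Sub2}: Plant→Sub4 (7), Plant→Bus2 (5), Plant→Sub1 (5), Sub2→Bus3 (5), Sub2→City (9).
Cut capacity = 7 + 5 + 5 + 5 + 9 = 31.

31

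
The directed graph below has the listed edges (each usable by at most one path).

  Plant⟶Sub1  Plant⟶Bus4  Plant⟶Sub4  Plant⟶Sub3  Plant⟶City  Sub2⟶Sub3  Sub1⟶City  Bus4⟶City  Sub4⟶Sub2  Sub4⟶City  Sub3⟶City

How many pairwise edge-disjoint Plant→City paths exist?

Assign every edge capacity 1; by Menger, the answer equals the max flow.
Path Plant→City (+1); total 1.
Path Plant→Sub1→City (+1); total 2.
Path Plant→Bus4→City (+1); total 3.
Path Plant→Sub4→City (+1); total 4.
Path Plant→Sub3→City (+1); total 5.
No residual Plant→City path; max flow = 5.
Certifying cut of size 5: {Plant→Bus4, Plant→City, Plant→Sub1, Plant→Sub3, Plant→Sub4}.

5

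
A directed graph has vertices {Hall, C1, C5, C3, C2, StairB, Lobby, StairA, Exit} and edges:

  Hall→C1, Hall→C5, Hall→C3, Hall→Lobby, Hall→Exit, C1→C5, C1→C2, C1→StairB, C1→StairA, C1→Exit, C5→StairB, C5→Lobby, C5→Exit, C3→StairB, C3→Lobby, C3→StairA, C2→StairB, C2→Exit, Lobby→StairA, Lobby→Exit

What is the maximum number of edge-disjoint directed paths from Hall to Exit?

Assign every edge capacity 1; by Menger, the answer equals the max flow.
Path Hall→Exit (+1); total 1.
Path Hall→C1→Exit (+1); total 2.
Path Hall→C5→Exit (+1); total 3.
Path Hall→Lobby→Exit (+1); total 4.
No residual Hall→Exit path; max flow = 4.
Certifying cut of size 4: {Hall→C1, Hall→C5, Hall→Exit, Lobby→Exit}.

4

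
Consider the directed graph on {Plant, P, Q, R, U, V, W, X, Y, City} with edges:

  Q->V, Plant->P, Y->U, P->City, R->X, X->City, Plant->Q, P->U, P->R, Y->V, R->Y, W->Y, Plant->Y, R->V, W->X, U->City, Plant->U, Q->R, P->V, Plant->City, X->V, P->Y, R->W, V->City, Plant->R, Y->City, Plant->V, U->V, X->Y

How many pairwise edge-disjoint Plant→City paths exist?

6

Assign every edge capacity 1; by Menger, the answer equals the max flow.
Path Plant→City (+1); total 1.
Path Plant→P→City (+1); total 2.
Path Plant→U→City (+1); total 3.
Path Plant→V→City (+1); total 4.
Path Plant→Y→City (+1); total 5.
Path Plant→R→X→City (+1); total 6.
No residual Plant→City path; max flow = 6.
Certifying cut of size 6: {Plant→City, Plant→P, U→City, V→City, X→City, Y→City}.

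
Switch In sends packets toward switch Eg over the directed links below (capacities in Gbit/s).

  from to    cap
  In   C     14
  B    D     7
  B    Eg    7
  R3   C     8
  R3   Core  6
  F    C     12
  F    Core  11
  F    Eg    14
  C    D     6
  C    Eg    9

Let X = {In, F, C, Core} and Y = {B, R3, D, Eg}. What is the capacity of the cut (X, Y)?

29

Edges leaving {In, F, C, Core}: F→Eg (14), C→D (6), C→Eg (9).
Cut capacity = 14 + 6 + 9 = 29.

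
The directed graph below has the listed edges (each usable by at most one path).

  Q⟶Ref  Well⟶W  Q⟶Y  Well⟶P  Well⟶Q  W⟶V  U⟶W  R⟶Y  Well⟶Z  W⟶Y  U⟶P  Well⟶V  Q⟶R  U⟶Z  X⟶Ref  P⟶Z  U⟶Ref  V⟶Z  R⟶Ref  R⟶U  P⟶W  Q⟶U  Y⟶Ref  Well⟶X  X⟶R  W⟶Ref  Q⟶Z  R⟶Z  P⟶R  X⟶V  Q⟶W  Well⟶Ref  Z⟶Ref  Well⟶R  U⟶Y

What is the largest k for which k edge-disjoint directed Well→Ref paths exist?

7

Assign every edge capacity 1; by Menger, the answer equals the max flow.
Path Well→Ref (+1); total 1.
Path Well→Q→Ref (+1); total 2.
Path Well→R→Ref (+1); total 3.
Path Well→W→Ref (+1); total 4.
Path Well→X→Ref (+1); total 5.
Path Well→Z→Ref (+1); total 6.
Path Well→P→R→U→Ref (+1); total 7.
No residual Well→Ref path; max flow = 7.
Certifying cut of size 7: {Well→P, Well→Q, Well→R, Well→Ref, Well→W, Well→X, Z→Ref}.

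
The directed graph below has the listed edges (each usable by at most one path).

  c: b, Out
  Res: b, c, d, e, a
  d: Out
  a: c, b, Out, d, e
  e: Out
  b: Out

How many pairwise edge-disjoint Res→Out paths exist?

5

Assign every edge capacity 1; by Menger, the answer equals the max flow.
Path Res→a→Out (+1); total 1.
Path Res→b→Out (+1); total 2.
Path Res→c→Out (+1); total 3.
Path Res→d→Out (+1); total 4.
Path Res→e→Out (+1); total 5.
No residual Res→Out path; max flow = 5.
Certifying cut of size 5: {Res→a, Res→b, Res→c, Res→d, Res→e}.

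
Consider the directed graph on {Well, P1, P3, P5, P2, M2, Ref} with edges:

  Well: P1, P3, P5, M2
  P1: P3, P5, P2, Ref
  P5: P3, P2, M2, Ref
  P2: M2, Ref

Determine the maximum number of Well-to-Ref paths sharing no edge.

Assign every edge capacity 1; by Menger, the answer equals the max flow.
Path Well→P1→Ref (+1); total 1.
Path Well→P5→Ref (+1); total 2.
No residual Well→Ref path; max flow = 2.
Certifying cut of size 2: {Well→P1, Well→P5}.

2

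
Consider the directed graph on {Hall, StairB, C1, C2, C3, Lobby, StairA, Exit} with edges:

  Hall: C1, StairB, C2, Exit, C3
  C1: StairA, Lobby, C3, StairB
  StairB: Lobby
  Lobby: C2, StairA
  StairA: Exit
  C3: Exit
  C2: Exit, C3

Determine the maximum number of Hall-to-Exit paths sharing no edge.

4

Assign every edge capacity 1; by Menger, the answer equals the max flow.
Path Hall→Exit (+1); total 1.
Path Hall→C2→Exit (+1); total 2.
Path Hall→C3→Exit (+1); total 3.
Path Hall→C1→StairA→Exit (+1); total 4.
No residual Hall→Exit path; max flow = 4.
Certifying cut of size 4: {C2→Exit, C3→Exit, Hall→Exit, StairA→Exit}.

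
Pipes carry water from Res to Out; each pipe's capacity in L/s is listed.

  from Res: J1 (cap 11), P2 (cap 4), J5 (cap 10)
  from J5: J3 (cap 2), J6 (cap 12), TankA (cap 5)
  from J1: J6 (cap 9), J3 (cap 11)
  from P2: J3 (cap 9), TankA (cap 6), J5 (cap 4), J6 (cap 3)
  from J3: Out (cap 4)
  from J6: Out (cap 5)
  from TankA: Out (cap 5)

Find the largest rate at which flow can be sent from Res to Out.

Augment Res→J5→J3→Out: bottleneck 2, flow now 2.
Augment Res→J5→J6→Out: bottleneck 5, flow now 7.
Augment Res→J5→TankA→Out: bottleneck 3, flow now 10.
Augment Res→J1→J3→Out: bottleneck 2, flow now 12.
Augment Res→P2→TankA→Out: bottleneck 2, flow now 14.
No augmenting path remains; maximum flow = 14.
In the residual graph, reachable from Res: {Res, J5, J1, P2, J3, J6, TankA}.
Min-cut edges: J3→Out (4), J6→Out (5), TankA→Out (5); capacity 4 + 5 + 5 = 14.
This cut is saturated, so no flow can exceed 14.

14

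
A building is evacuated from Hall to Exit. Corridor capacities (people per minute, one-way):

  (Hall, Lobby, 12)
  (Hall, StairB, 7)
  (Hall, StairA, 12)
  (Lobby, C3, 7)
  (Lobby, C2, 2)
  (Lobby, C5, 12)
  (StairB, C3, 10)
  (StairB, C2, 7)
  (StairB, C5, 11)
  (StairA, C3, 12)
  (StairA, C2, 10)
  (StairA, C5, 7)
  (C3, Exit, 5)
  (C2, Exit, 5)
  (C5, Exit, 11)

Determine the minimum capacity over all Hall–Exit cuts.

21

Augment Hall→Lobby→C3→Exit: bottleneck 5, flow now 5.
Augment Hall→Lobby→C2→Exit: bottleneck 2, flow now 7.
Augment Hall→Lobby→C5→Exit: bottleneck 5, flow now 12.
Augment Hall→StairB→C2→Exit: bottleneck 3, flow now 15.
Augment Hall→StairB→C5→Exit: bottleneck 4, flow now 19.
Augment Hall→StairA→C5→Exit: bottleneck 2, flow now 21.
No augmenting path remains; maximum flow = 21.
By max-flow min-cut, the minimum cut capacity equals the max flow.
In the residual graph, reachable from Hall: {Hall, Lobby, StairB, StairA, C3, C2, C5}.
Min-cut edges: C3→Exit (5), C2→Exit (5), C5→Exit (11); capacity 5 + 5 + 11 = 21.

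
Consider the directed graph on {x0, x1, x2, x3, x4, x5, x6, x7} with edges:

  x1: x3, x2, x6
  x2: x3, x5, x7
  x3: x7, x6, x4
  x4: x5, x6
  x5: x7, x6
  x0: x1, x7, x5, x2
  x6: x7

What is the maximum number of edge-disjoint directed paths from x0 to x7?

Assign every edge capacity 1; by Menger, the answer equals the max flow.
Path x0→x7 (+1); total 1.
Path x0→x2→x7 (+1); total 2.
Path x0→x5→x7 (+1); total 3.
Path x0→x1→x3→x7 (+1); total 4.
No residual x0→x7 path; max flow = 4.
Certifying cut of size 4: {x0→x1, x0→x2, x0→x5, x0→x7}.

4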